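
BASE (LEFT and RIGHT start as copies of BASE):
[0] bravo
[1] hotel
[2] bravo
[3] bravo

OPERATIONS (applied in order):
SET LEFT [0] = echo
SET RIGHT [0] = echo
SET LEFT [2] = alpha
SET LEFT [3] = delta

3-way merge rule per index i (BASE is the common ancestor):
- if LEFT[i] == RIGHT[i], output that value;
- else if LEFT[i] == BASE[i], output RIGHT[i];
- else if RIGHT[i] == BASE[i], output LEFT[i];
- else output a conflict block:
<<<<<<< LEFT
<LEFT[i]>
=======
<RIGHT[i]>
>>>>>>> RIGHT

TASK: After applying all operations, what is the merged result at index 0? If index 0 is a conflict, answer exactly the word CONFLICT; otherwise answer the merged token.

Answer: echo

Derivation:
Final LEFT:  [echo, hotel, alpha, delta]
Final RIGHT: [echo, hotel, bravo, bravo]
i=0: L=echo R=echo -> agree -> echo
i=1: L=hotel R=hotel -> agree -> hotel
i=2: L=alpha, R=bravo=BASE -> take LEFT -> alpha
i=3: L=delta, R=bravo=BASE -> take LEFT -> delta
Index 0 -> echo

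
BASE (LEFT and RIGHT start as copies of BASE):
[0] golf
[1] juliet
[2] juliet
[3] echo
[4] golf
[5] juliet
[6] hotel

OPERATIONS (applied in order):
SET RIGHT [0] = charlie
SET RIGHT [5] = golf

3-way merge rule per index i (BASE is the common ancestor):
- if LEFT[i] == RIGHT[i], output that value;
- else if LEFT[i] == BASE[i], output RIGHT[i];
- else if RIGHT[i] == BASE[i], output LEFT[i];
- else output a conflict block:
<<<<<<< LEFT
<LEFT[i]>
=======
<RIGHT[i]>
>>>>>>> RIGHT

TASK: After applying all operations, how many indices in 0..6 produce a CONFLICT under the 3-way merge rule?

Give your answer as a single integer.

Answer: 0

Derivation:
Final LEFT:  [golf, juliet, juliet, echo, golf, juliet, hotel]
Final RIGHT: [charlie, juliet, juliet, echo, golf, golf, hotel]
i=0: L=golf=BASE, R=charlie -> take RIGHT -> charlie
i=1: L=juliet R=juliet -> agree -> juliet
i=2: L=juliet R=juliet -> agree -> juliet
i=3: L=echo R=echo -> agree -> echo
i=4: L=golf R=golf -> agree -> golf
i=5: L=juliet=BASE, R=golf -> take RIGHT -> golf
i=6: L=hotel R=hotel -> agree -> hotel
Conflict count: 0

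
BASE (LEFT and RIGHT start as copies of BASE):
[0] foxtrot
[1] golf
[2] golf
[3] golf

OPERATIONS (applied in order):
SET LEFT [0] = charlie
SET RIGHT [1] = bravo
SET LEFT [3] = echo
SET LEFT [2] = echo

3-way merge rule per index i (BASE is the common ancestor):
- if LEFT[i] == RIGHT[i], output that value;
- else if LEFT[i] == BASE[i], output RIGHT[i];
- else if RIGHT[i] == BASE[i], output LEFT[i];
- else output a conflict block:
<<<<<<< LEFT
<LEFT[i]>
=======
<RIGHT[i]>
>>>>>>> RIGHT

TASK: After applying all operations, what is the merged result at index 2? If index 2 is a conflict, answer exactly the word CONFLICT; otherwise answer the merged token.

Final LEFT:  [charlie, golf, echo, echo]
Final RIGHT: [foxtrot, bravo, golf, golf]
i=0: L=charlie, R=foxtrot=BASE -> take LEFT -> charlie
i=1: L=golf=BASE, R=bravo -> take RIGHT -> bravo
i=2: L=echo, R=golf=BASE -> take LEFT -> echo
i=3: L=echo, R=golf=BASE -> take LEFT -> echo
Index 2 -> echo

Answer: echo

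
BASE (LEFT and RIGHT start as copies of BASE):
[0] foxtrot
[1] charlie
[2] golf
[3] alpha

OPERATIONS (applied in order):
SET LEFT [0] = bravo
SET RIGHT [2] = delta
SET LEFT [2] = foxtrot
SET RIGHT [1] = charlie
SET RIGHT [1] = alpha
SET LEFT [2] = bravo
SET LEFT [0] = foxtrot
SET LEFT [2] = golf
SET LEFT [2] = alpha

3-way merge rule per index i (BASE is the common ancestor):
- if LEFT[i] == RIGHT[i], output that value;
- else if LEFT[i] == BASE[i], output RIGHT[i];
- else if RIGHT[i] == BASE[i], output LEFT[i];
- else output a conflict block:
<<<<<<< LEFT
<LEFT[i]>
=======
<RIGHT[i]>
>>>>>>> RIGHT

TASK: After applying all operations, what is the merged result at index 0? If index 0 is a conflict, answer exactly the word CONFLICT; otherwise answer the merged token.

Final LEFT:  [foxtrot, charlie, alpha, alpha]
Final RIGHT: [foxtrot, alpha, delta, alpha]
i=0: L=foxtrot R=foxtrot -> agree -> foxtrot
i=1: L=charlie=BASE, R=alpha -> take RIGHT -> alpha
i=2: BASE=golf L=alpha R=delta all differ -> CONFLICT
i=3: L=alpha R=alpha -> agree -> alpha
Index 0 -> foxtrot

Answer: foxtrot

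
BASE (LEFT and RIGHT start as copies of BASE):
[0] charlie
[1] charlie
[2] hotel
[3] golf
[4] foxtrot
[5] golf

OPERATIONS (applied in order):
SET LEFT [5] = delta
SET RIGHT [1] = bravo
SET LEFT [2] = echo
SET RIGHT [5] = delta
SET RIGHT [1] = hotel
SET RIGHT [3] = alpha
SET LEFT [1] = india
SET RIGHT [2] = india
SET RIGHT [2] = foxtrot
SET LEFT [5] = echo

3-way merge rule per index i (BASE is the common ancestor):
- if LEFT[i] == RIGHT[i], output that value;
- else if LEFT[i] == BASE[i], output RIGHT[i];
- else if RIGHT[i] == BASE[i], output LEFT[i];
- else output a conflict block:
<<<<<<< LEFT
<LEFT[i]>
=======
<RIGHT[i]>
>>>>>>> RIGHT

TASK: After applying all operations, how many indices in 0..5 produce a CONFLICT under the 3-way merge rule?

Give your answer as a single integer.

Final LEFT:  [charlie, india, echo, golf, foxtrot, echo]
Final RIGHT: [charlie, hotel, foxtrot, alpha, foxtrot, delta]
i=0: L=charlie R=charlie -> agree -> charlie
i=1: BASE=charlie L=india R=hotel all differ -> CONFLICT
i=2: BASE=hotel L=echo R=foxtrot all differ -> CONFLICT
i=3: L=golf=BASE, R=alpha -> take RIGHT -> alpha
i=4: L=foxtrot R=foxtrot -> agree -> foxtrot
i=5: BASE=golf L=echo R=delta all differ -> CONFLICT
Conflict count: 3

Answer: 3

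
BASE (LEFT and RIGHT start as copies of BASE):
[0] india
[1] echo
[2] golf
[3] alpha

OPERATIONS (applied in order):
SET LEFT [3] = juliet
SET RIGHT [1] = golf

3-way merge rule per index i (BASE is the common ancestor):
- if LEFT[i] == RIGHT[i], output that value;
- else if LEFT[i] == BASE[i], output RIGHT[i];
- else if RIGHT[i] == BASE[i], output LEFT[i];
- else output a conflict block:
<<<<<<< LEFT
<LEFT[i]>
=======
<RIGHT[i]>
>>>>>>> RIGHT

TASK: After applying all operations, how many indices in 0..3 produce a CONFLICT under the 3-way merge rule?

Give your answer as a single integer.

Answer: 0

Derivation:
Final LEFT:  [india, echo, golf, juliet]
Final RIGHT: [india, golf, golf, alpha]
i=0: L=india R=india -> agree -> india
i=1: L=echo=BASE, R=golf -> take RIGHT -> golf
i=2: L=golf R=golf -> agree -> golf
i=3: L=juliet, R=alpha=BASE -> take LEFT -> juliet
Conflict count: 0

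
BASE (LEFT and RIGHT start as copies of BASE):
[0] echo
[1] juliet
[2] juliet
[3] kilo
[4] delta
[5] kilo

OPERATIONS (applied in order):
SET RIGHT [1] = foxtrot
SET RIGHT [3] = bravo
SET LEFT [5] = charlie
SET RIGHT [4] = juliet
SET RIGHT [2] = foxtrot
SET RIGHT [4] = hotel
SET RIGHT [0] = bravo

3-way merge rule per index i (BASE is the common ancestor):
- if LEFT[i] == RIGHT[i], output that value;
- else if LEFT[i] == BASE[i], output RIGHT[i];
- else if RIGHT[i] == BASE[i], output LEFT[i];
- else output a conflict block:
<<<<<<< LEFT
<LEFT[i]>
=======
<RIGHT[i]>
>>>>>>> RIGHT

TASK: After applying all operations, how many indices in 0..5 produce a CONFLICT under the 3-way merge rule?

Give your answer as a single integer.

Answer: 0

Derivation:
Final LEFT:  [echo, juliet, juliet, kilo, delta, charlie]
Final RIGHT: [bravo, foxtrot, foxtrot, bravo, hotel, kilo]
i=0: L=echo=BASE, R=bravo -> take RIGHT -> bravo
i=1: L=juliet=BASE, R=foxtrot -> take RIGHT -> foxtrot
i=2: L=juliet=BASE, R=foxtrot -> take RIGHT -> foxtrot
i=3: L=kilo=BASE, R=bravo -> take RIGHT -> bravo
i=4: L=delta=BASE, R=hotel -> take RIGHT -> hotel
i=5: L=charlie, R=kilo=BASE -> take LEFT -> charlie
Conflict count: 0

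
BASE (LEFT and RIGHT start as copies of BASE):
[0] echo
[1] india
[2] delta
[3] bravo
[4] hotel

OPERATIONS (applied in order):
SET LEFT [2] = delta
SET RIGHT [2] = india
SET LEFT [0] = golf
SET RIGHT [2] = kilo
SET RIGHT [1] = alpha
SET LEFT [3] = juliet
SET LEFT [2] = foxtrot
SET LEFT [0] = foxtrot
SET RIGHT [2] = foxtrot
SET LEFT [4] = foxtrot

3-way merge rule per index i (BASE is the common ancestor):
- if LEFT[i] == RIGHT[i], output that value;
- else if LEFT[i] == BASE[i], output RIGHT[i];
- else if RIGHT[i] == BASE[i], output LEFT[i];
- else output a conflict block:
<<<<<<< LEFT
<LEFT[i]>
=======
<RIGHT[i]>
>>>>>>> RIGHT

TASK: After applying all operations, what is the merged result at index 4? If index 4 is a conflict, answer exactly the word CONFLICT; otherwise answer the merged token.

Final LEFT:  [foxtrot, india, foxtrot, juliet, foxtrot]
Final RIGHT: [echo, alpha, foxtrot, bravo, hotel]
i=0: L=foxtrot, R=echo=BASE -> take LEFT -> foxtrot
i=1: L=india=BASE, R=alpha -> take RIGHT -> alpha
i=2: L=foxtrot R=foxtrot -> agree -> foxtrot
i=3: L=juliet, R=bravo=BASE -> take LEFT -> juliet
i=4: L=foxtrot, R=hotel=BASE -> take LEFT -> foxtrot
Index 4 -> foxtrot

Answer: foxtrot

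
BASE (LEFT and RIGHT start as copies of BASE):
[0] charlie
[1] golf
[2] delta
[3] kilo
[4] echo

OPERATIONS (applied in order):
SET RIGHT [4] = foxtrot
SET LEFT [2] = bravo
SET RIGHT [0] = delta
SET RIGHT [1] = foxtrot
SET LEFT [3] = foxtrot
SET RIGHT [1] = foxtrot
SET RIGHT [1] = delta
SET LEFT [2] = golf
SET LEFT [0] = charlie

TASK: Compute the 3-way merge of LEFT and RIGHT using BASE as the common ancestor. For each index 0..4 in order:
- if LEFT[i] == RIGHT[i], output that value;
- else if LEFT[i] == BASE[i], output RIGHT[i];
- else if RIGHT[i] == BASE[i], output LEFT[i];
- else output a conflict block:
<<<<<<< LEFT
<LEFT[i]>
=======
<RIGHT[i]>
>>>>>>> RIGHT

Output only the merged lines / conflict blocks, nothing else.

Final LEFT:  [charlie, golf, golf, foxtrot, echo]
Final RIGHT: [delta, delta, delta, kilo, foxtrot]
i=0: L=charlie=BASE, R=delta -> take RIGHT -> delta
i=1: L=golf=BASE, R=delta -> take RIGHT -> delta
i=2: L=golf, R=delta=BASE -> take LEFT -> golf
i=3: L=foxtrot, R=kilo=BASE -> take LEFT -> foxtrot
i=4: L=echo=BASE, R=foxtrot -> take RIGHT -> foxtrot

Answer: delta
delta
golf
foxtrot
foxtrot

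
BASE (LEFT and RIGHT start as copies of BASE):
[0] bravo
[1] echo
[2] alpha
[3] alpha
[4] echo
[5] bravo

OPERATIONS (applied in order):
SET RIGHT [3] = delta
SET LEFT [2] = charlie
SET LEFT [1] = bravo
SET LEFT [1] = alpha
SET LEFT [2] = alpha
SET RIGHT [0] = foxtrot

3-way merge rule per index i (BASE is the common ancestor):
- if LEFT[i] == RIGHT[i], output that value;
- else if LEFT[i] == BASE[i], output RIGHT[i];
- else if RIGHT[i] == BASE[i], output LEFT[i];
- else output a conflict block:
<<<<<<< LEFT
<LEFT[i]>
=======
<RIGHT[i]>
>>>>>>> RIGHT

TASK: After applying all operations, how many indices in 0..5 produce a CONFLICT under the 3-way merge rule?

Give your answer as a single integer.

Answer: 0

Derivation:
Final LEFT:  [bravo, alpha, alpha, alpha, echo, bravo]
Final RIGHT: [foxtrot, echo, alpha, delta, echo, bravo]
i=0: L=bravo=BASE, R=foxtrot -> take RIGHT -> foxtrot
i=1: L=alpha, R=echo=BASE -> take LEFT -> alpha
i=2: L=alpha R=alpha -> agree -> alpha
i=3: L=alpha=BASE, R=delta -> take RIGHT -> delta
i=4: L=echo R=echo -> agree -> echo
i=5: L=bravo R=bravo -> agree -> bravo
Conflict count: 0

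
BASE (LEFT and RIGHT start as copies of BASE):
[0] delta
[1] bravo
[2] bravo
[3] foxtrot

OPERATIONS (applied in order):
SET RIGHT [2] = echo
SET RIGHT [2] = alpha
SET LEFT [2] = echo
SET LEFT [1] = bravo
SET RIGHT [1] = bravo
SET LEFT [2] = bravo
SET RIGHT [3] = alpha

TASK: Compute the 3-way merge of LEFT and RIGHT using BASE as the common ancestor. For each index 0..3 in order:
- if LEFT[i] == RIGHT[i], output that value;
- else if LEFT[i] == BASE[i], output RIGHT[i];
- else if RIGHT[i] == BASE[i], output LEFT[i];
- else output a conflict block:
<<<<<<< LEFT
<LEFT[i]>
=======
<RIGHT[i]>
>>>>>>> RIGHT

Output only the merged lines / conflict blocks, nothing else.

Answer: delta
bravo
alpha
alpha

Derivation:
Final LEFT:  [delta, bravo, bravo, foxtrot]
Final RIGHT: [delta, bravo, alpha, alpha]
i=0: L=delta R=delta -> agree -> delta
i=1: L=bravo R=bravo -> agree -> bravo
i=2: L=bravo=BASE, R=alpha -> take RIGHT -> alpha
i=3: L=foxtrot=BASE, R=alpha -> take RIGHT -> alpha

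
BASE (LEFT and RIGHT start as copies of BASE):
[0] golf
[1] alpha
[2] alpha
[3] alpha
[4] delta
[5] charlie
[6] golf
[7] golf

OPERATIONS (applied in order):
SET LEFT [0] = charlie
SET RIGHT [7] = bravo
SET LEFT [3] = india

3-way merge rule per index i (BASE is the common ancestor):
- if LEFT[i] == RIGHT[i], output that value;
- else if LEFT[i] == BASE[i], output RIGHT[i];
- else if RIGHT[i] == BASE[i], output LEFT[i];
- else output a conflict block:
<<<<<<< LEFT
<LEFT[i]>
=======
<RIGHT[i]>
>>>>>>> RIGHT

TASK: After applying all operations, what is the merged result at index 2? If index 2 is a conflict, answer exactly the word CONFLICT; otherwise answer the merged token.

Final LEFT:  [charlie, alpha, alpha, india, delta, charlie, golf, golf]
Final RIGHT: [golf, alpha, alpha, alpha, delta, charlie, golf, bravo]
i=0: L=charlie, R=golf=BASE -> take LEFT -> charlie
i=1: L=alpha R=alpha -> agree -> alpha
i=2: L=alpha R=alpha -> agree -> alpha
i=3: L=india, R=alpha=BASE -> take LEFT -> india
i=4: L=delta R=delta -> agree -> delta
i=5: L=charlie R=charlie -> agree -> charlie
i=6: L=golf R=golf -> agree -> golf
i=7: L=golf=BASE, R=bravo -> take RIGHT -> bravo
Index 2 -> alpha

Answer: alpha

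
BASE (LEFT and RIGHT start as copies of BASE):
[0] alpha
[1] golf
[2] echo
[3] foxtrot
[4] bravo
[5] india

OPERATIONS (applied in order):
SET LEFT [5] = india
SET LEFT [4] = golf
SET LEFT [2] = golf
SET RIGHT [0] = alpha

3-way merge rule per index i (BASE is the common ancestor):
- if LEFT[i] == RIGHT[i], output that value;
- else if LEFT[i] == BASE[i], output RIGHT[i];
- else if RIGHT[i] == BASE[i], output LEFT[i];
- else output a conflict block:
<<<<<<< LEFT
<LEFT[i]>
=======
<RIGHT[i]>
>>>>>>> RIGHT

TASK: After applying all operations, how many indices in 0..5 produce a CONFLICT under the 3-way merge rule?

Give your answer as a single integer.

Final LEFT:  [alpha, golf, golf, foxtrot, golf, india]
Final RIGHT: [alpha, golf, echo, foxtrot, bravo, india]
i=0: L=alpha R=alpha -> agree -> alpha
i=1: L=golf R=golf -> agree -> golf
i=2: L=golf, R=echo=BASE -> take LEFT -> golf
i=3: L=foxtrot R=foxtrot -> agree -> foxtrot
i=4: L=golf, R=bravo=BASE -> take LEFT -> golf
i=5: L=india R=india -> agree -> india
Conflict count: 0

Answer: 0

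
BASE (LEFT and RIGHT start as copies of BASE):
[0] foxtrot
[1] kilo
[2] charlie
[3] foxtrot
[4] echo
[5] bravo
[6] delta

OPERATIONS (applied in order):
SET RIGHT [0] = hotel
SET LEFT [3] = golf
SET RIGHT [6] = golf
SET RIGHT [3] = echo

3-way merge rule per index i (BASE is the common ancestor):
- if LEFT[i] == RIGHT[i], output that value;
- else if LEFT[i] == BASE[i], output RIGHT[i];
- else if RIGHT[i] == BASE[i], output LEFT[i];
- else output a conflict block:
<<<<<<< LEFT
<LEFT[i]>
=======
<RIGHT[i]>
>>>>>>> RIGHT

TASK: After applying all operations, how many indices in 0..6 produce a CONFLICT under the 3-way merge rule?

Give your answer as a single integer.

Answer: 1

Derivation:
Final LEFT:  [foxtrot, kilo, charlie, golf, echo, bravo, delta]
Final RIGHT: [hotel, kilo, charlie, echo, echo, bravo, golf]
i=0: L=foxtrot=BASE, R=hotel -> take RIGHT -> hotel
i=1: L=kilo R=kilo -> agree -> kilo
i=2: L=charlie R=charlie -> agree -> charlie
i=3: BASE=foxtrot L=golf R=echo all differ -> CONFLICT
i=4: L=echo R=echo -> agree -> echo
i=5: L=bravo R=bravo -> agree -> bravo
i=6: L=delta=BASE, R=golf -> take RIGHT -> golf
Conflict count: 1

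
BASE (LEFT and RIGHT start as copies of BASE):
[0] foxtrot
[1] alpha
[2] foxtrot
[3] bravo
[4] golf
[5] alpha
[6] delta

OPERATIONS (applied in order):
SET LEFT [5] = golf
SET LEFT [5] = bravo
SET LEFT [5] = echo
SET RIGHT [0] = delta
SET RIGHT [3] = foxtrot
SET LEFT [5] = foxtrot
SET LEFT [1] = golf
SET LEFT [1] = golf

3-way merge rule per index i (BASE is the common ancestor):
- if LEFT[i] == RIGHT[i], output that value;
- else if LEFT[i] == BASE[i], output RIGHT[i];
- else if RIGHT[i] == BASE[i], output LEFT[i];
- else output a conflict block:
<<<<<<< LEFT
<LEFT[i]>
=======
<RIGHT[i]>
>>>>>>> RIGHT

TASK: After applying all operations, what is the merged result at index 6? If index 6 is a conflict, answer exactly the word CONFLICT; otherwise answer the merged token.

Answer: delta

Derivation:
Final LEFT:  [foxtrot, golf, foxtrot, bravo, golf, foxtrot, delta]
Final RIGHT: [delta, alpha, foxtrot, foxtrot, golf, alpha, delta]
i=0: L=foxtrot=BASE, R=delta -> take RIGHT -> delta
i=1: L=golf, R=alpha=BASE -> take LEFT -> golf
i=2: L=foxtrot R=foxtrot -> agree -> foxtrot
i=3: L=bravo=BASE, R=foxtrot -> take RIGHT -> foxtrot
i=4: L=golf R=golf -> agree -> golf
i=5: L=foxtrot, R=alpha=BASE -> take LEFT -> foxtrot
i=6: L=delta R=delta -> agree -> delta
Index 6 -> delta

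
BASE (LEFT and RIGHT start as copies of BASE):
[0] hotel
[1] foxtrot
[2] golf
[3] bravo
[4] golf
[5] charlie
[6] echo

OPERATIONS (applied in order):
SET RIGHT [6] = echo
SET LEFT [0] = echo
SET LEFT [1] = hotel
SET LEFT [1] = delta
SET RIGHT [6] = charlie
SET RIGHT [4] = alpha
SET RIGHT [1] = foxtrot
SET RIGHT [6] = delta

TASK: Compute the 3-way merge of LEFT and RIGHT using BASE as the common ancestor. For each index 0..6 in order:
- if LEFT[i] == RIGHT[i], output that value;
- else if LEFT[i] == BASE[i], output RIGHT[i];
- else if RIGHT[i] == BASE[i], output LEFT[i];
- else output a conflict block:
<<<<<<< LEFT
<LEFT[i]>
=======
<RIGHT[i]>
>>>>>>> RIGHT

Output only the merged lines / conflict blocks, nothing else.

Final LEFT:  [echo, delta, golf, bravo, golf, charlie, echo]
Final RIGHT: [hotel, foxtrot, golf, bravo, alpha, charlie, delta]
i=0: L=echo, R=hotel=BASE -> take LEFT -> echo
i=1: L=delta, R=foxtrot=BASE -> take LEFT -> delta
i=2: L=golf R=golf -> agree -> golf
i=3: L=bravo R=bravo -> agree -> bravo
i=4: L=golf=BASE, R=alpha -> take RIGHT -> alpha
i=5: L=charlie R=charlie -> agree -> charlie
i=6: L=echo=BASE, R=delta -> take RIGHT -> delta

Answer: echo
delta
golf
bravo
alpha
charlie
delta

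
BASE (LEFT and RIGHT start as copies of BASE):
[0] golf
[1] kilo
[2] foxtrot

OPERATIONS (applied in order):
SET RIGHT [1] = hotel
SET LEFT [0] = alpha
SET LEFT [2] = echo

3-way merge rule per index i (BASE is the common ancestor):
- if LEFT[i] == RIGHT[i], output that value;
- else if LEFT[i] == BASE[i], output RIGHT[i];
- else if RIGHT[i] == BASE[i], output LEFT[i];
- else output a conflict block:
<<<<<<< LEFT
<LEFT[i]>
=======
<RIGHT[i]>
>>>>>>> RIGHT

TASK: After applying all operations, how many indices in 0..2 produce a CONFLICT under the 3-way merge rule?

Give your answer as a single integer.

Final LEFT:  [alpha, kilo, echo]
Final RIGHT: [golf, hotel, foxtrot]
i=0: L=alpha, R=golf=BASE -> take LEFT -> alpha
i=1: L=kilo=BASE, R=hotel -> take RIGHT -> hotel
i=2: L=echo, R=foxtrot=BASE -> take LEFT -> echo
Conflict count: 0

Answer: 0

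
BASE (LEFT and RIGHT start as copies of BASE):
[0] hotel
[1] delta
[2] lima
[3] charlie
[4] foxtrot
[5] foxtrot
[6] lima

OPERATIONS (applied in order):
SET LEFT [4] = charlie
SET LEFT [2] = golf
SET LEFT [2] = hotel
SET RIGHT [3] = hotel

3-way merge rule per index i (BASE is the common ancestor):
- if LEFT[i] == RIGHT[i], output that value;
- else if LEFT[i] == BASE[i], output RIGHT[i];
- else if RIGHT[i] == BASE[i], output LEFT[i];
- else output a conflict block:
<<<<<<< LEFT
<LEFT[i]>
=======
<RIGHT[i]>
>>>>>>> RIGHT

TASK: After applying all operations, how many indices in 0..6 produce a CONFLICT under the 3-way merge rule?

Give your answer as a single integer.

Final LEFT:  [hotel, delta, hotel, charlie, charlie, foxtrot, lima]
Final RIGHT: [hotel, delta, lima, hotel, foxtrot, foxtrot, lima]
i=0: L=hotel R=hotel -> agree -> hotel
i=1: L=delta R=delta -> agree -> delta
i=2: L=hotel, R=lima=BASE -> take LEFT -> hotel
i=3: L=charlie=BASE, R=hotel -> take RIGHT -> hotel
i=4: L=charlie, R=foxtrot=BASE -> take LEFT -> charlie
i=5: L=foxtrot R=foxtrot -> agree -> foxtrot
i=6: L=lima R=lima -> agree -> lima
Conflict count: 0

Answer: 0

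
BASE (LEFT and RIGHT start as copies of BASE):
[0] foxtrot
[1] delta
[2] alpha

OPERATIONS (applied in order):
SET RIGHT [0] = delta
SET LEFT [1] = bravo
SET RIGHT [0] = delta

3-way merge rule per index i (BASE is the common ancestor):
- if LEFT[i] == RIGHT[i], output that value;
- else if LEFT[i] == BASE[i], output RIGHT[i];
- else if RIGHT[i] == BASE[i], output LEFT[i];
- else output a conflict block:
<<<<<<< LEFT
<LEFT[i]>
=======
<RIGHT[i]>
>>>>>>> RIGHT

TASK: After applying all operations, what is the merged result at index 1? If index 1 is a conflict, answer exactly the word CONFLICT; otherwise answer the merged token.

Final LEFT:  [foxtrot, bravo, alpha]
Final RIGHT: [delta, delta, alpha]
i=0: L=foxtrot=BASE, R=delta -> take RIGHT -> delta
i=1: L=bravo, R=delta=BASE -> take LEFT -> bravo
i=2: L=alpha R=alpha -> agree -> alpha
Index 1 -> bravo

Answer: bravo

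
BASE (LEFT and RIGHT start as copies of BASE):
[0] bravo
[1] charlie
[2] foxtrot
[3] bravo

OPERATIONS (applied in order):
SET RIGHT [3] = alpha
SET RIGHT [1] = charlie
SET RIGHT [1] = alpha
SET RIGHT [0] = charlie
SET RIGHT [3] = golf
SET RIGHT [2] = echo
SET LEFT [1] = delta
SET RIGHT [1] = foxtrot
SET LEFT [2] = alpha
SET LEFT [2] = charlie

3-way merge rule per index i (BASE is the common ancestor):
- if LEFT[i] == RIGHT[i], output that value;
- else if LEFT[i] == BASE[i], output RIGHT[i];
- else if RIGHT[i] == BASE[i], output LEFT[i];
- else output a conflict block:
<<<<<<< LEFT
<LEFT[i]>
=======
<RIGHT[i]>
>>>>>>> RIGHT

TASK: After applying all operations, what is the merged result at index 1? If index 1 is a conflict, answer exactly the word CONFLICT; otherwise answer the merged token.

Final LEFT:  [bravo, delta, charlie, bravo]
Final RIGHT: [charlie, foxtrot, echo, golf]
i=0: L=bravo=BASE, R=charlie -> take RIGHT -> charlie
i=1: BASE=charlie L=delta R=foxtrot all differ -> CONFLICT
i=2: BASE=foxtrot L=charlie R=echo all differ -> CONFLICT
i=3: L=bravo=BASE, R=golf -> take RIGHT -> golf
Index 1 -> CONFLICT

Answer: CONFLICT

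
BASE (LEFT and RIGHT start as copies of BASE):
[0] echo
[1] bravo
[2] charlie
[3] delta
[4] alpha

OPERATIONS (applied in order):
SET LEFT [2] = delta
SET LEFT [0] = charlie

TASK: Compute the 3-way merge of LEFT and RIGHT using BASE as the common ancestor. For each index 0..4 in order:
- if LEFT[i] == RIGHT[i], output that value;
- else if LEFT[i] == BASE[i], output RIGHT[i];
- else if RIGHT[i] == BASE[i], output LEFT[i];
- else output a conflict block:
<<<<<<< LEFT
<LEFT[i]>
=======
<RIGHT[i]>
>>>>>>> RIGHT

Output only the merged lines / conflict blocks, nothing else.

Final LEFT:  [charlie, bravo, delta, delta, alpha]
Final RIGHT: [echo, bravo, charlie, delta, alpha]
i=0: L=charlie, R=echo=BASE -> take LEFT -> charlie
i=1: L=bravo R=bravo -> agree -> bravo
i=2: L=delta, R=charlie=BASE -> take LEFT -> delta
i=3: L=delta R=delta -> agree -> delta
i=4: L=alpha R=alpha -> agree -> alpha

Answer: charlie
bravo
delta
delta
alpha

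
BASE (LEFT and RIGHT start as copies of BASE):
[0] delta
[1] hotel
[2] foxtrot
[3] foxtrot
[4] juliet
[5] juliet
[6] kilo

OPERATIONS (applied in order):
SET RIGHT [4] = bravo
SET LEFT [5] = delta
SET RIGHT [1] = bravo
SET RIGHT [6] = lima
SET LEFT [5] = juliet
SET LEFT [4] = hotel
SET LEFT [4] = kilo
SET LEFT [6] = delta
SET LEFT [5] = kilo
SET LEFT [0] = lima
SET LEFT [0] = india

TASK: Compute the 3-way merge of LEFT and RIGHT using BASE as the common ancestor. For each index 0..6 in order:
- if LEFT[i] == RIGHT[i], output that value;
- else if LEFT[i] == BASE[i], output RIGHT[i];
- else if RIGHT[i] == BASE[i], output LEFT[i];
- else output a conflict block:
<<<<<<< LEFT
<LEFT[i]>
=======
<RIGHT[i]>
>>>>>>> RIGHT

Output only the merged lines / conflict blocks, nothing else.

Answer: india
bravo
foxtrot
foxtrot
<<<<<<< LEFT
kilo
=======
bravo
>>>>>>> RIGHT
kilo
<<<<<<< LEFT
delta
=======
lima
>>>>>>> RIGHT

Derivation:
Final LEFT:  [india, hotel, foxtrot, foxtrot, kilo, kilo, delta]
Final RIGHT: [delta, bravo, foxtrot, foxtrot, bravo, juliet, lima]
i=0: L=india, R=delta=BASE -> take LEFT -> india
i=1: L=hotel=BASE, R=bravo -> take RIGHT -> bravo
i=2: L=foxtrot R=foxtrot -> agree -> foxtrot
i=3: L=foxtrot R=foxtrot -> agree -> foxtrot
i=4: BASE=juliet L=kilo R=bravo all differ -> CONFLICT
i=5: L=kilo, R=juliet=BASE -> take LEFT -> kilo
i=6: BASE=kilo L=delta R=lima all differ -> CONFLICT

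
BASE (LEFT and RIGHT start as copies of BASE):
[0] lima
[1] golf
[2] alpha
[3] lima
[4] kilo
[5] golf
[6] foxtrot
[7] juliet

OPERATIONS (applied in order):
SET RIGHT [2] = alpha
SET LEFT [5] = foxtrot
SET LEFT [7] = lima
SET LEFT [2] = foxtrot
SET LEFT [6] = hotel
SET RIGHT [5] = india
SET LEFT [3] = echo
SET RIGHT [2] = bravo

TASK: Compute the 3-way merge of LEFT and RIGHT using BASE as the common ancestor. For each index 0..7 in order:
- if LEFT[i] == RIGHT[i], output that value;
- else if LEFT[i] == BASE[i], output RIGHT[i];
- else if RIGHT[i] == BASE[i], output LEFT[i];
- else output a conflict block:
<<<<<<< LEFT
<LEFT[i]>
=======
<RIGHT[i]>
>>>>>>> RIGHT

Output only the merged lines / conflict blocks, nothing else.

Final LEFT:  [lima, golf, foxtrot, echo, kilo, foxtrot, hotel, lima]
Final RIGHT: [lima, golf, bravo, lima, kilo, india, foxtrot, juliet]
i=0: L=lima R=lima -> agree -> lima
i=1: L=golf R=golf -> agree -> golf
i=2: BASE=alpha L=foxtrot R=bravo all differ -> CONFLICT
i=3: L=echo, R=lima=BASE -> take LEFT -> echo
i=4: L=kilo R=kilo -> agree -> kilo
i=5: BASE=golf L=foxtrot R=india all differ -> CONFLICT
i=6: L=hotel, R=foxtrot=BASE -> take LEFT -> hotel
i=7: L=lima, R=juliet=BASE -> take LEFT -> lima

Answer: lima
golf
<<<<<<< LEFT
foxtrot
=======
bravo
>>>>>>> RIGHT
echo
kilo
<<<<<<< LEFT
foxtrot
=======
india
>>>>>>> RIGHT
hotel
lima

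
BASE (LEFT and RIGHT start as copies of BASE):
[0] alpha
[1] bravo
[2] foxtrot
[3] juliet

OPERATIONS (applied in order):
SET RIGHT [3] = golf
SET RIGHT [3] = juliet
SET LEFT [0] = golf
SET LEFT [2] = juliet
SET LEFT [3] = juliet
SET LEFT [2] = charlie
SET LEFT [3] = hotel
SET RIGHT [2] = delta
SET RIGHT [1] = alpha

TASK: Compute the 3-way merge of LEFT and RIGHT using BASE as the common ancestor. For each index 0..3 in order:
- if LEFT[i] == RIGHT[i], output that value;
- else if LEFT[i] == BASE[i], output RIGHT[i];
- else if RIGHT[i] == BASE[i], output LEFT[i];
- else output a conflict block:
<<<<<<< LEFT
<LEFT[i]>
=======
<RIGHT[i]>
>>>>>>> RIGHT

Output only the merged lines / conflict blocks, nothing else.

Answer: golf
alpha
<<<<<<< LEFT
charlie
=======
delta
>>>>>>> RIGHT
hotel

Derivation:
Final LEFT:  [golf, bravo, charlie, hotel]
Final RIGHT: [alpha, alpha, delta, juliet]
i=0: L=golf, R=alpha=BASE -> take LEFT -> golf
i=1: L=bravo=BASE, R=alpha -> take RIGHT -> alpha
i=2: BASE=foxtrot L=charlie R=delta all differ -> CONFLICT
i=3: L=hotel, R=juliet=BASE -> take LEFT -> hotel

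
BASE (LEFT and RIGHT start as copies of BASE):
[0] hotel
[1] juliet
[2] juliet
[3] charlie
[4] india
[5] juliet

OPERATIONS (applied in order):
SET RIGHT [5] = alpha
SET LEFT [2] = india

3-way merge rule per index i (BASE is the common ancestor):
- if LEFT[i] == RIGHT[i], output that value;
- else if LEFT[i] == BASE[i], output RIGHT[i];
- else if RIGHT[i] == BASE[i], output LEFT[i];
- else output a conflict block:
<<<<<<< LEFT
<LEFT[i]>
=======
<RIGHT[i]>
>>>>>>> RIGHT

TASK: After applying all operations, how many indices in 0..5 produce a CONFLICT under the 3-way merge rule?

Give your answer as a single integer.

Final LEFT:  [hotel, juliet, india, charlie, india, juliet]
Final RIGHT: [hotel, juliet, juliet, charlie, india, alpha]
i=0: L=hotel R=hotel -> agree -> hotel
i=1: L=juliet R=juliet -> agree -> juliet
i=2: L=india, R=juliet=BASE -> take LEFT -> india
i=3: L=charlie R=charlie -> agree -> charlie
i=4: L=india R=india -> agree -> india
i=5: L=juliet=BASE, R=alpha -> take RIGHT -> alpha
Conflict count: 0

Answer: 0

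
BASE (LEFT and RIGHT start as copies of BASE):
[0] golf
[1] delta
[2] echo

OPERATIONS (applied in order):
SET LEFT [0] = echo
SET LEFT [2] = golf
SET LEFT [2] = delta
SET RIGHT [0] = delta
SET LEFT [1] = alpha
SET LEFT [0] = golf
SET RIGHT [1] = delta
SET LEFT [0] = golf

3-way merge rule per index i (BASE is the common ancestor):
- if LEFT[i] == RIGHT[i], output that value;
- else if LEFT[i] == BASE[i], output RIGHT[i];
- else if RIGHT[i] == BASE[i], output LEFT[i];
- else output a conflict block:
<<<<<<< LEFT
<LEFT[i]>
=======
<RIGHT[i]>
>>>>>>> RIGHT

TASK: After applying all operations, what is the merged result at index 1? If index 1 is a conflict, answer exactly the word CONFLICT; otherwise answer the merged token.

Final LEFT:  [golf, alpha, delta]
Final RIGHT: [delta, delta, echo]
i=0: L=golf=BASE, R=delta -> take RIGHT -> delta
i=1: L=alpha, R=delta=BASE -> take LEFT -> alpha
i=2: L=delta, R=echo=BASE -> take LEFT -> delta
Index 1 -> alpha

Answer: alpha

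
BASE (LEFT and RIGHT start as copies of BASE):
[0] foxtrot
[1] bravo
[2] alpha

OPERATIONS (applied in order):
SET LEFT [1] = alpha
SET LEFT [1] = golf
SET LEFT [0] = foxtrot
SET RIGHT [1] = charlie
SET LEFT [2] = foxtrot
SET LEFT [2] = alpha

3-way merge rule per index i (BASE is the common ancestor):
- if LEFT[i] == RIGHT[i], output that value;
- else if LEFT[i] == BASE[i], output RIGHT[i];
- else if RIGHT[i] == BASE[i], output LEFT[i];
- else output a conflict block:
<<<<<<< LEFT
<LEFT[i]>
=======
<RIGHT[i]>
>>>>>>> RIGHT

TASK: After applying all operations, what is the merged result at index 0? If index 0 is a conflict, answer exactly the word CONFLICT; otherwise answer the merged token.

Final LEFT:  [foxtrot, golf, alpha]
Final RIGHT: [foxtrot, charlie, alpha]
i=0: L=foxtrot R=foxtrot -> agree -> foxtrot
i=1: BASE=bravo L=golf R=charlie all differ -> CONFLICT
i=2: L=alpha R=alpha -> agree -> alpha
Index 0 -> foxtrot

Answer: foxtrot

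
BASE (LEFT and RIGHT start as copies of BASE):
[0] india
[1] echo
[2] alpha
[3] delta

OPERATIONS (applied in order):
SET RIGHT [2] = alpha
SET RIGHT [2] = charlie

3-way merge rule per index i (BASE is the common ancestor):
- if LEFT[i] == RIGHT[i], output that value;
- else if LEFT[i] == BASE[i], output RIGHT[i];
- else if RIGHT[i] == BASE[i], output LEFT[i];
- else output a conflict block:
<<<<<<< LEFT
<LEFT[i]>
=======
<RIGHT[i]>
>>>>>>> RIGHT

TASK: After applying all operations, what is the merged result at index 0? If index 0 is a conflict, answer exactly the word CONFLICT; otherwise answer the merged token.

Answer: india

Derivation:
Final LEFT:  [india, echo, alpha, delta]
Final RIGHT: [india, echo, charlie, delta]
i=0: L=india R=india -> agree -> india
i=1: L=echo R=echo -> agree -> echo
i=2: L=alpha=BASE, R=charlie -> take RIGHT -> charlie
i=3: L=delta R=delta -> agree -> delta
Index 0 -> india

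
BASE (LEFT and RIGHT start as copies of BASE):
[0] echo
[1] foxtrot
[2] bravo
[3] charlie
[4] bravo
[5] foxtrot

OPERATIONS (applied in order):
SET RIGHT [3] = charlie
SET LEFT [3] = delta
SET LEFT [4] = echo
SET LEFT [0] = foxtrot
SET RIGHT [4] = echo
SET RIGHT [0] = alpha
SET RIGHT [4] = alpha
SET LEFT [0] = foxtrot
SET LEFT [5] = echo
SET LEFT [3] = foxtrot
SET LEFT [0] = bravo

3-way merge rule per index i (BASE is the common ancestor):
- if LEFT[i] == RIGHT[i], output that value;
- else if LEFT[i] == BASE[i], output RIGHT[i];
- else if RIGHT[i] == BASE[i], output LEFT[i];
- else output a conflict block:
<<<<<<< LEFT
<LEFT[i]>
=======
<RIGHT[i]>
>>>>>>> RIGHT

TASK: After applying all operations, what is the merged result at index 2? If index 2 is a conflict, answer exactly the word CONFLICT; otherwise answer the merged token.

Final LEFT:  [bravo, foxtrot, bravo, foxtrot, echo, echo]
Final RIGHT: [alpha, foxtrot, bravo, charlie, alpha, foxtrot]
i=0: BASE=echo L=bravo R=alpha all differ -> CONFLICT
i=1: L=foxtrot R=foxtrot -> agree -> foxtrot
i=2: L=bravo R=bravo -> agree -> bravo
i=3: L=foxtrot, R=charlie=BASE -> take LEFT -> foxtrot
i=4: BASE=bravo L=echo R=alpha all differ -> CONFLICT
i=5: L=echo, R=foxtrot=BASE -> take LEFT -> echo
Index 2 -> bravo

Answer: bravo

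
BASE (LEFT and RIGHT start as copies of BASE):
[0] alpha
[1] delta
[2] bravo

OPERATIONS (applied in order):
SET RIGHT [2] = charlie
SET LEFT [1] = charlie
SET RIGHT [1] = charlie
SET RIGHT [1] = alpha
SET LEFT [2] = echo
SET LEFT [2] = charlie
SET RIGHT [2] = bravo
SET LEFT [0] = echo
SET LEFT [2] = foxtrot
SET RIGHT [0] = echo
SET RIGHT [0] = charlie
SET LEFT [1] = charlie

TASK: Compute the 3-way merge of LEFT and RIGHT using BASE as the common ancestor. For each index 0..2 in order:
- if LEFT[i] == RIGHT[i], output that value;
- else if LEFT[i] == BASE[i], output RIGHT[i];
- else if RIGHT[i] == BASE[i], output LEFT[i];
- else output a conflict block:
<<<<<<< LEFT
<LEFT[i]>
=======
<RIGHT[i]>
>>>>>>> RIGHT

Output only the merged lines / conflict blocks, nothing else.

Final LEFT:  [echo, charlie, foxtrot]
Final RIGHT: [charlie, alpha, bravo]
i=0: BASE=alpha L=echo R=charlie all differ -> CONFLICT
i=1: BASE=delta L=charlie R=alpha all differ -> CONFLICT
i=2: L=foxtrot, R=bravo=BASE -> take LEFT -> foxtrot

Answer: <<<<<<< LEFT
echo
=======
charlie
>>>>>>> RIGHT
<<<<<<< LEFT
charlie
=======
alpha
>>>>>>> RIGHT
foxtrot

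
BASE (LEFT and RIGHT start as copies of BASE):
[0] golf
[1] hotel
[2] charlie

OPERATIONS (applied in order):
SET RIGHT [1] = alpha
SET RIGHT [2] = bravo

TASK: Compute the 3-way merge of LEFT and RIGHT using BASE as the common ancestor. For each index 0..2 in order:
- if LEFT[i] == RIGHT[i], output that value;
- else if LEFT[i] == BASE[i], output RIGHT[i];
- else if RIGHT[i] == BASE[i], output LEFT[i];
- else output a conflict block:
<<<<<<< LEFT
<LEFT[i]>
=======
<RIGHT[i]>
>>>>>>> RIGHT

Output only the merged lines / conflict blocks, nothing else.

Final LEFT:  [golf, hotel, charlie]
Final RIGHT: [golf, alpha, bravo]
i=0: L=golf R=golf -> agree -> golf
i=1: L=hotel=BASE, R=alpha -> take RIGHT -> alpha
i=2: L=charlie=BASE, R=bravo -> take RIGHT -> bravo

Answer: golf
alpha
bravo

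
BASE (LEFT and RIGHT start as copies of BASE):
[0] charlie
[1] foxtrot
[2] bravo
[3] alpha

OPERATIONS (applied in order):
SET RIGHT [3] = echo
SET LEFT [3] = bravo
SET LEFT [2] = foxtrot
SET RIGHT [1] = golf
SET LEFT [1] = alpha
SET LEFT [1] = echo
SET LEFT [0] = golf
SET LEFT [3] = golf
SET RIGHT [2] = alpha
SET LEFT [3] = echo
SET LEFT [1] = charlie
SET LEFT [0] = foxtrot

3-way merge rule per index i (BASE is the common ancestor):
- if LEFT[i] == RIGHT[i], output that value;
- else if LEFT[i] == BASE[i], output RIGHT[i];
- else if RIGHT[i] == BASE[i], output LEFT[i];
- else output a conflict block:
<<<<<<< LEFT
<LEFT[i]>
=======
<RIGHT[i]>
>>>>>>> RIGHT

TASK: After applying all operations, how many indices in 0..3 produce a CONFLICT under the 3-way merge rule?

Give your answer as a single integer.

Answer: 2

Derivation:
Final LEFT:  [foxtrot, charlie, foxtrot, echo]
Final RIGHT: [charlie, golf, alpha, echo]
i=0: L=foxtrot, R=charlie=BASE -> take LEFT -> foxtrot
i=1: BASE=foxtrot L=charlie R=golf all differ -> CONFLICT
i=2: BASE=bravo L=foxtrot R=alpha all differ -> CONFLICT
i=3: L=echo R=echo -> agree -> echo
Conflict count: 2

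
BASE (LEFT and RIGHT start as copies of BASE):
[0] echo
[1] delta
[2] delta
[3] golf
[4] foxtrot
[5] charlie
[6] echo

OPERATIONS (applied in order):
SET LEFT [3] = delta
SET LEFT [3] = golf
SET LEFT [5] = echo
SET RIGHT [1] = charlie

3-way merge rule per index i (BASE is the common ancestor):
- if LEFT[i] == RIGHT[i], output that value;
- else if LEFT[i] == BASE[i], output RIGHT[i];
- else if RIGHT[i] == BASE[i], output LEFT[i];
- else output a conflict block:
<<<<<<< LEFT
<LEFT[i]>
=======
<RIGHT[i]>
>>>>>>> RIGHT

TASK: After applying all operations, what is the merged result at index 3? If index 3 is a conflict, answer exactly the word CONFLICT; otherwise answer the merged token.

Answer: golf

Derivation:
Final LEFT:  [echo, delta, delta, golf, foxtrot, echo, echo]
Final RIGHT: [echo, charlie, delta, golf, foxtrot, charlie, echo]
i=0: L=echo R=echo -> agree -> echo
i=1: L=delta=BASE, R=charlie -> take RIGHT -> charlie
i=2: L=delta R=delta -> agree -> delta
i=3: L=golf R=golf -> agree -> golf
i=4: L=foxtrot R=foxtrot -> agree -> foxtrot
i=5: L=echo, R=charlie=BASE -> take LEFT -> echo
i=6: L=echo R=echo -> agree -> echo
Index 3 -> golf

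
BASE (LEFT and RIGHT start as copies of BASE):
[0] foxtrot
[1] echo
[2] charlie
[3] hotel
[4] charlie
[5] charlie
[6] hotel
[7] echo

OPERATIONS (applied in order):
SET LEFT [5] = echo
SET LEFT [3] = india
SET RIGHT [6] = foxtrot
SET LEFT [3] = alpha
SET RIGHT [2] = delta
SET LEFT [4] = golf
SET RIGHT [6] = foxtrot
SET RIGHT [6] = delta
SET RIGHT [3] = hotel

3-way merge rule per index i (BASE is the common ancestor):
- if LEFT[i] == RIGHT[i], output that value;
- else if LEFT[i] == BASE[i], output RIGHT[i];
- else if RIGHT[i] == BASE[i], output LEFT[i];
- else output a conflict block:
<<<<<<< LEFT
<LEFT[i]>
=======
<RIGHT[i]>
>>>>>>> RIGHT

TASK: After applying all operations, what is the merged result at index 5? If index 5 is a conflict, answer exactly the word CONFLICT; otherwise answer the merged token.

Answer: echo

Derivation:
Final LEFT:  [foxtrot, echo, charlie, alpha, golf, echo, hotel, echo]
Final RIGHT: [foxtrot, echo, delta, hotel, charlie, charlie, delta, echo]
i=0: L=foxtrot R=foxtrot -> agree -> foxtrot
i=1: L=echo R=echo -> agree -> echo
i=2: L=charlie=BASE, R=delta -> take RIGHT -> delta
i=3: L=alpha, R=hotel=BASE -> take LEFT -> alpha
i=4: L=golf, R=charlie=BASE -> take LEFT -> golf
i=5: L=echo, R=charlie=BASE -> take LEFT -> echo
i=6: L=hotel=BASE, R=delta -> take RIGHT -> delta
i=7: L=echo R=echo -> agree -> echo
Index 5 -> echo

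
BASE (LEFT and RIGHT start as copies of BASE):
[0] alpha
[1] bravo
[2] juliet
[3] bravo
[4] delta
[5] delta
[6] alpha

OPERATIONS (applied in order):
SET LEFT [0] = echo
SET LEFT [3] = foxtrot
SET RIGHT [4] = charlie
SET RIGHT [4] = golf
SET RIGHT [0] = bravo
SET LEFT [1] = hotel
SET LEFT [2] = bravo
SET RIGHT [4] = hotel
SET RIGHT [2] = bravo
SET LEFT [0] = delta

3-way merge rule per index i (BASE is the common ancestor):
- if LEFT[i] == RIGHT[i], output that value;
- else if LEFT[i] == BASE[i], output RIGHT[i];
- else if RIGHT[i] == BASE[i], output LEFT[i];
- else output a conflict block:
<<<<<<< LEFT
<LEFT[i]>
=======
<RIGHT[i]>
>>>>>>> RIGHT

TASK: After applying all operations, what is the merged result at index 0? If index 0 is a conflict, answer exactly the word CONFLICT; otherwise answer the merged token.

Answer: CONFLICT

Derivation:
Final LEFT:  [delta, hotel, bravo, foxtrot, delta, delta, alpha]
Final RIGHT: [bravo, bravo, bravo, bravo, hotel, delta, alpha]
i=0: BASE=alpha L=delta R=bravo all differ -> CONFLICT
i=1: L=hotel, R=bravo=BASE -> take LEFT -> hotel
i=2: L=bravo R=bravo -> agree -> bravo
i=3: L=foxtrot, R=bravo=BASE -> take LEFT -> foxtrot
i=4: L=delta=BASE, R=hotel -> take RIGHT -> hotel
i=5: L=delta R=delta -> agree -> delta
i=6: L=alpha R=alpha -> agree -> alpha
Index 0 -> CONFLICT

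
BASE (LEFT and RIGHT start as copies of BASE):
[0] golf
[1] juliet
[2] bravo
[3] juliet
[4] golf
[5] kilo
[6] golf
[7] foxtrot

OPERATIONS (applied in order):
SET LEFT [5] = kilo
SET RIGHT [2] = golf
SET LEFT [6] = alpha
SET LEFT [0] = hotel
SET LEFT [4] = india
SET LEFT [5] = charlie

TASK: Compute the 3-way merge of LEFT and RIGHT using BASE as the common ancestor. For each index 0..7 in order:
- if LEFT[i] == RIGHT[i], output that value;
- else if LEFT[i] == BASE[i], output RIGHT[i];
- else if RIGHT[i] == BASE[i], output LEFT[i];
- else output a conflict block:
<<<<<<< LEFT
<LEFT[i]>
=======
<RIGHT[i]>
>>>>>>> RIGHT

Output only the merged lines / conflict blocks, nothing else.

Final LEFT:  [hotel, juliet, bravo, juliet, india, charlie, alpha, foxtrot]
Final RIGHT: [golf, juliet, golf, juliet, golf, kilo, golf, foxtrot]
i=0: L=hotel, R=golf=BASE -> take LEFT -> hotel
i=1: L=juliet R=juliet -> agree -> juliet
i=2: L=bravo=BASE, R=golf -> take RIGHT -> golf
i=3: L=juliet R=juliet -> agree -> juliet
i=4: L=india, R=golf=BASE -> take LEFT -> india
i=5: L=charlie, R=kilo=BASE -> take LEFT -> charlie
i=6: L=alpha, R=golf=BASE -> take LEFT -> alpha
i=7: L=foxtrot R=foxtrot -> agree -> foxtrot

Answer: hotel
juliet
golf
juliet
india
charlie
alpha
foxtrot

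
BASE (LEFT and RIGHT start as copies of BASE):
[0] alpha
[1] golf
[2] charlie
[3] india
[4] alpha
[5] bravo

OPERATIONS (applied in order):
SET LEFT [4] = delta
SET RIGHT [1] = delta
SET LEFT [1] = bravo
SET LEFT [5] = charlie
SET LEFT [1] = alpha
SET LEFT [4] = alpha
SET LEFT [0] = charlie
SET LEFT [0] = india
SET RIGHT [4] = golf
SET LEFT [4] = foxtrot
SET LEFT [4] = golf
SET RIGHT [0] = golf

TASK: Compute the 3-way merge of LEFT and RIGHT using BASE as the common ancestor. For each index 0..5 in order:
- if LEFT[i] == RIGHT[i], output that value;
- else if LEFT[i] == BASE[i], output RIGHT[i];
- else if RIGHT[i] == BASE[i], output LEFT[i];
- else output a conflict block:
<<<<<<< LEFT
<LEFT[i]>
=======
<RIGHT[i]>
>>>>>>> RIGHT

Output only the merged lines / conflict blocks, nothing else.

Answer: <<<<<<< LEFT
india
=======
golf
>>>>>>> RIGHT
<<<<<<< LEFT
alpha
=======
delta
>>>>>>> RIGHT
charlie
india
golf
charlie

Derivation:
Final LEFT:  [india, alpha, charlie, india, golf, charlie]
Final RIGHT: [golf, delta, charlie, india, golf, bravo]
i=0: BASE=alpha L=india R=golf all differ -> CONFLICT
i=1: BASE=golf L=alpha R=delta all differ -> CONFLICT
i=2: L=charlie R=charlie -> agree -> charlie
i=3: L=india R=india -> agree -> india
i=4: L=golf R=golf -> agree -> golf
i=5: L=charlie, R=bravo=BASE -> take LEFT -> charlie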